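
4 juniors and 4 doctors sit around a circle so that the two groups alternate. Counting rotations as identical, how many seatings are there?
Fix one of the juniors: (4-1)! ways for the remaining juniors, × 4! ways for the doctors = 6 × 24 = 144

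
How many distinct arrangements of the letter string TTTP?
4! / (1! × 3!) = 4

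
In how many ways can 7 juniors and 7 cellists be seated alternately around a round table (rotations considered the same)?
Fix one of the juniors: (7-1)! ways for the remaining juniors, × 7! ways for the cellists = 720 × 5040 = 3628800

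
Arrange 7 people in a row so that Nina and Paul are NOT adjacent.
Total - adjacent = 7! - (7-1)!×2 = 5040 - 1440 = 3600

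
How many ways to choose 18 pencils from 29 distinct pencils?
C(29,18) = 29!/(18!×11!) = 34597290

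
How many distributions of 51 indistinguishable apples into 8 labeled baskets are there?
C(51+8-1, 8-1) = C(58, 7) = 300674088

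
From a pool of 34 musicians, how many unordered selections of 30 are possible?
C(34,30) = 34!/(30!×4!) = 46376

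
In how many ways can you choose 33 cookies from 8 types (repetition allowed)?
C(33+8-1, 8-1) = C(40, 7) = 18643560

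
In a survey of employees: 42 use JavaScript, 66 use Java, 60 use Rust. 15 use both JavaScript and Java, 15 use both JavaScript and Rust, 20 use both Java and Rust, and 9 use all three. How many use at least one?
|A∪B∪C| = 42+66+60-15-15-20+9 = 127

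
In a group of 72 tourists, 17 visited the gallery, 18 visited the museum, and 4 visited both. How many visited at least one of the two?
|A∪B| = |A| + |B| - |A∩B| = 17 + 18 - 4 = 31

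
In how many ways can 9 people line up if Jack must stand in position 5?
Fix one position: (9-1)! = 40320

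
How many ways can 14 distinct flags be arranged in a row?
14! = 87178291200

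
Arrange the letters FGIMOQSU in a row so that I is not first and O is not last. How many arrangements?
By inclusion-exclusion: 8! - 2×(8-1)! + (8-2)! = 40320 - 10080 + 720 = 30960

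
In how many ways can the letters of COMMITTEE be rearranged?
9! / (1! × 1! × 2! × 1! × 2! × 2!) = 45360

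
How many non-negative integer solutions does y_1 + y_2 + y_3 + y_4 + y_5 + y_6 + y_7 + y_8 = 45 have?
C(45+8-1, 8-1) = C(52, 7) = 133784560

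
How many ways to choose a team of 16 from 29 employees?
C(29,16) = 29!/(16!×13!) = 67863915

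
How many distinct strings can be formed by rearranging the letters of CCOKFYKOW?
9! / (2! × 1! × 2! × 1! × 1! × 2!) = 45360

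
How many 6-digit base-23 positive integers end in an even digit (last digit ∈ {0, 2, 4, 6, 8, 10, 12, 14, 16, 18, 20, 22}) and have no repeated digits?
Last∈{0,2,4,6,8,10,12,14,16,18,20,22}. Last=0: 3160080. Last nonzero: 11×21×P(21,4) = 33180840. Total = 36340920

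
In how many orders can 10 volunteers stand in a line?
10! = 3628800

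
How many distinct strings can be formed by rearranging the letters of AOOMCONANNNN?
12! / (2! × 1! × 5! × 1! × 3!) = 332640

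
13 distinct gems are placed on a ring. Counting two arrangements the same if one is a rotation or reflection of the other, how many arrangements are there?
(13-1)!/2 = 479001600/2 = 239500800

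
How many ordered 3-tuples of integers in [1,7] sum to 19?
Coefficient of x^19 in (x + x² + ... + x^7)^3. By inclusion-exclusion on dice exceeding 7: Σ_j (-1)^j C(3,j)·C(19-1-7j, 2) = C(3,0)·C(18,2) - C(3,1)·C(11,2) + C(3,2)·C(4,2) = 1·153 - 3·55 + 3·6 = 6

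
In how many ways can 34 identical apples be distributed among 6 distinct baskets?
C(34+6-1, 6-1) = C(39, 5) = 575757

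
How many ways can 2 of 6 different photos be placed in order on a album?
P(6,2) = 6!/(6-2)! = 30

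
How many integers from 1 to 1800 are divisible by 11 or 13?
⌊1800/11⌋ + ⌊1800/13⌋ - ⌊1800/143⌋ = 163 + 138 - 12 = 289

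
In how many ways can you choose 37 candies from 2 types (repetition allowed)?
C(37+2-1, 2-1) = C(38, 1) = 38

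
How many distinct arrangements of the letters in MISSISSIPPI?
11! / (1! × 4! × 4! × 2!) = 34650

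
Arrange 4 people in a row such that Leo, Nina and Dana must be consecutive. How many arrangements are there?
Treat the 3 as one block: (4-3+1)! × 3! = 2 × 6 = 12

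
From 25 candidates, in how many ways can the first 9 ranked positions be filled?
P(25,9) = 25!/(25-9)! = 741354768000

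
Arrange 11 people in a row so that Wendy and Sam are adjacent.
Treat as block: (11-1)! × 2! = 3628800 × 2 = 7257600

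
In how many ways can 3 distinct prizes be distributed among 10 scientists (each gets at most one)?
P(10,3) = 10!/(10-3)! = 720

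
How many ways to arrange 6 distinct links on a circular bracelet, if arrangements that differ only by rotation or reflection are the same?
(6-1)!/2 = 120/2 = 60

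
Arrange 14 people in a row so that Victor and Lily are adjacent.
Treat as block: (14-1)! × 2! = 6227020800 × 2 = 12454041600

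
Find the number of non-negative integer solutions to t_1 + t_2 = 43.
C(43+2-1, 2-1) = C(44, 1) = 44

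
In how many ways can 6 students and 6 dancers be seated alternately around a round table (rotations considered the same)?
Fix one of the students: (6-1)! ways for the remaining students, × 6! ways for the dancers = 120 × 720 = 86400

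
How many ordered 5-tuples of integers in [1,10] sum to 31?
Coefficient of x^31 in (x + x² + ... + x^10)^5. By inclusion-exclusion on dice exceeding 10: Σ_j (-1)^j C(5,j)·C(31-1-10j, 4) = C(5,0)·C(30,4) - C(5,1)·C(20,4) + C(5,2)·C(10,4) = 1·27405 - 5·4845 + 10·210 = 5280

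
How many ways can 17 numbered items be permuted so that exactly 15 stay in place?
Choose the 15 fixed points C(17,15) = 136, derange the rest: !2 = Σ_{j=0}^{2} (-1)^j·2!/j! = 2 - 2 + 1 = 1. Product = 136 × 1 = 136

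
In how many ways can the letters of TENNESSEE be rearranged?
9! / (1! × 4! × 2! × 2!) = 3780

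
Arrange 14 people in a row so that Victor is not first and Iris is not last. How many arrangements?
By inclusion-exclusion: 14! - 2×(14-1)! + (14-2)! = 87178291200 - 12454041600 + 479001600 = 75203251200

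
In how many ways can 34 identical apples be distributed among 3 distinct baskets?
C(34+3-1, 3-1) = C(36, 2) = 630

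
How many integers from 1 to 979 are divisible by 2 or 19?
⌊979/2⌋ + ⌊979/19⌋ - ⌊979/38⌋ = 489 + 51 - 25 = 515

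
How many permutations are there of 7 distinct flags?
7! = 5040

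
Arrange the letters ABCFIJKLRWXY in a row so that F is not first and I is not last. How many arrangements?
By inclusion-exclusion: 12! - 2×(12-1)! + (12-2)! = 479001600 - 79833600 + 3628800 = 402796800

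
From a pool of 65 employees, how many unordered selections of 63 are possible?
C(65,63) = 65!/(63!×2!) = 2080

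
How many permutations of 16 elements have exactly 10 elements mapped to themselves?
Choose the 10 fixed points C(16,10) = 8008, derange the rest: !6 = Σ_{j=0}^{6} (-1)^j·6!/j! = 720 - 720 + 360 - 120 + 30 - 6 + 1 = 265. Product = 8008 × 265 = 2122120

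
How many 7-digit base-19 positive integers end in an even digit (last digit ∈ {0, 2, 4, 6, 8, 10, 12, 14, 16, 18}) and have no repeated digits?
Last∈{0,2,4,6,8,10,12,14,16,18}. Last=0: 13366080. Last nonzero: 9×17×P(17,5) = 113611680. Total = 126977760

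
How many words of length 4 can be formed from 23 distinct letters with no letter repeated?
P(23,4) = 23!/(23-4)! = 212520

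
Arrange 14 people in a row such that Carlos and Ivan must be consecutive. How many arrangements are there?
Treat the 2 as one block: (14-2+1)! × 2! = 6227020800 × 2 = 12454041600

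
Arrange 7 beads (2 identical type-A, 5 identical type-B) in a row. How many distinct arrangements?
7! / (2! × 5!) = 21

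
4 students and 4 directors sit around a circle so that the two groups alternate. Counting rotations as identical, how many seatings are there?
Fix one of the students: (4-1)! ways for the remaining students, × 4! ways for the directors = 6 × 24 = 144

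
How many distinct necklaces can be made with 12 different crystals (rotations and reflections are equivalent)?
(12-1)!/2 = 39916800/2 = 19958400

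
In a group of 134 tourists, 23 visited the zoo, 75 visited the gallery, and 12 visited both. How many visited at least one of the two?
|A∪B| = |A| + |B| - |A∩B| = 23 + 75 - 12 = 86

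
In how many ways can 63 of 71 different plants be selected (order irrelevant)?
C(71,63) = 71!/(63!×8!) = 10639125640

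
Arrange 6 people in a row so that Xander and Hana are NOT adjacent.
Total - adjacent = 6! - (6-1)!×2 = 720 - 240 = 480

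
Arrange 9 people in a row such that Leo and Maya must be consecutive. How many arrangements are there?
Treat the 2 as one block: (9-2+1)! × 2! = 40320 × 2 = 80640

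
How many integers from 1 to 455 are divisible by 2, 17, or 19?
⌊455/2⌋+⌊455/17⌋+⌊455/19⌋ - ⌊455/34⌋-⌊455/38⌋-⌊455/323⌋ + ⌊455/646⌋ = 227+26+23 - 13-11-1 + 0 = 251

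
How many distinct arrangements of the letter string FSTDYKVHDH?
10! / (1! × 2! × 1! × 1! × 1! × 2! × 1! × 1!) = 907200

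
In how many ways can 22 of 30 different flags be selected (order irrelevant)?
C(30,22) = 30!/(22!×8!) = 5852925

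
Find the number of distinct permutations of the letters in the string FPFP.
4! / (2! × 2!) = 6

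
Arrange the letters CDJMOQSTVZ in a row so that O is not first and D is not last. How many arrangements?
By inclusion-exclusion: 10! - 2×(10-1)! + (10-2)! = 3628800 - 725760 + 40320 = 2943360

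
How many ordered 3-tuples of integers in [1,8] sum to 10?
Coefficient of x^10 in (x + x² + ... + x^8)^3. By inclusion-exclusion on dice exceeding 8: Σ_j (-1)^j C(3,j)·C(10-1-8j, 2) = C(3,0)·C(9,2) = 1·36 = 36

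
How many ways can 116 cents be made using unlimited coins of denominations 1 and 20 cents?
Coefficient of x^116 in 1/(1-x^1) · 1/(1-x^20). Use j coins of 20 for j = 0..⌊116/20⌋ = 5, the rest in 1s: 5 + 1 = 6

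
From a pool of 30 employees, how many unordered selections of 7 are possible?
C(30,7) = 30!/(7!×23!) = 2035800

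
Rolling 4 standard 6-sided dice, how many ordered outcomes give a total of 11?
Coefficient of x^11 in (x + x² + ... + x^6)^4. By inclusion-exclusion on dice exceeding 6: Σ_j (-1)^j C(4,j)·C(11-1-6j, 3) = C(4,0)·C(10,3) - C(4,1)·C(4,3) = 1·120 - 4·4 = 104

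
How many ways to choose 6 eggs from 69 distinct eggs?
C(69,6) = 69!/(6!×63!) = 119877472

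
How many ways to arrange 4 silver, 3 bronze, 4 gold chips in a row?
11! / (4! × 3! × 4!) = 11550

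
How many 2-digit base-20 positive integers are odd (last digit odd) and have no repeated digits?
Last∈{1,3,5,7,9,11,13,15,17,19}. Last=0: 0. Last nonzero: 10×18×P(18,0) = 180. Total = 180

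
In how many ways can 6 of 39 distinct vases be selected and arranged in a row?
P(39,6) = 39!/(39-6)! = 2349088560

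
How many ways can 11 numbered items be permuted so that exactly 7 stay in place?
Choose the 7 fixed points C(11,7) = 330, derange the rest: !4 = Σ_{j=0}^{4} (-1)^j·4!/j! = 24 - 24 + 12 - 4 + 1 = 9. Product = 330 × 9 = 2970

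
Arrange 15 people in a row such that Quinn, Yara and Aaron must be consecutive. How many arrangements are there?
Treat the 3 as one block: (15-3+1)! × 3! = 6227020800 × 6 = 37362124800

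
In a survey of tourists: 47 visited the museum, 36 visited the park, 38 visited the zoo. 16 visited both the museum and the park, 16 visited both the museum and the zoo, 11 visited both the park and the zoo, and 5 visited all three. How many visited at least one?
|A∪B∪C| = 47+36+38-16-16-11+5 = 83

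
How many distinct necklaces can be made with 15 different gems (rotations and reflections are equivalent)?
(15-1)!/2 = 87178291200/2 = 43589145600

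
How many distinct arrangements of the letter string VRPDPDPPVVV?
11! / (4! × 2! × 4! × 1!) = 34650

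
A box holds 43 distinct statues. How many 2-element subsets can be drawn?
C(43,2) = 43!/(2!×41!) = 903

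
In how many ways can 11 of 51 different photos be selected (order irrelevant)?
C(51,11) = 51!/(11!×40!) = 47626016970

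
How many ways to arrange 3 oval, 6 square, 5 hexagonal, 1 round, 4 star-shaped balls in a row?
19! / (3! × 6! × 5! × 1! × 4!) = 9777287520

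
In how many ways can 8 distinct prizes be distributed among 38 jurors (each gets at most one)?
P(38,8) = 38!/(38-8)! = 1971788797440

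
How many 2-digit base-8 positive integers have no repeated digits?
First digit: 7 choices (nonzero). Then descending: 7 × 7 = 49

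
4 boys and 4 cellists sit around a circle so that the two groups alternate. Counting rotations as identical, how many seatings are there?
Fix one of the boys: (4-1)! ways for the remaining boys, × 4! ways for the cellists = 6 × 24 = 144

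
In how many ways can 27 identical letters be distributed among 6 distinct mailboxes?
C(27+6-1, 6-1) = C(32, 5) = 201376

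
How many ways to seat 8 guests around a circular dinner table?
Circular: fix one position, arrange the rest. (8-1)! = 5040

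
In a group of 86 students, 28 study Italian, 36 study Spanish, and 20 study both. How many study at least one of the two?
|A∪B| = |A| + |B| - |A∩B| = 28 + 36 - 20 = 44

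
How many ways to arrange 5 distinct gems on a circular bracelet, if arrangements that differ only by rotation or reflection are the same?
(5-1)!/2 = 24/2 = 12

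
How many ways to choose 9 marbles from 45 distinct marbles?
C(45,9) = 45!/(9!×36!) = 886163135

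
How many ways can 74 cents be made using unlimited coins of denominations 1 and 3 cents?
Coefficient of x^74 in 1/(1-x^1) · 1/(1-x^3). Use j coins of 3 for j = 0..⌊74/3⌋ = 24, the rest in 1s: 24 + 1 = 25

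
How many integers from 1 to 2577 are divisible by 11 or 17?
⌊2577/11⌋ + ⌊2577/17⌋ - ⌊2577/187⌋ = 234 + 151 - 13 = 372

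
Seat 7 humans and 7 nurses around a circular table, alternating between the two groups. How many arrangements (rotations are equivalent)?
Fix one of the humans: (7-1)! ways for the remaining humans, × 7! ways for the nurses = 720 × 5040 = 3628800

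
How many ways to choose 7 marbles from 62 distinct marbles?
C(62,7) = 62!/(7!×55!) = 491796152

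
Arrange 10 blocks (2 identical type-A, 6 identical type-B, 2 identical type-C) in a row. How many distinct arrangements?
10! / (2! × 6! × 2!) = 1260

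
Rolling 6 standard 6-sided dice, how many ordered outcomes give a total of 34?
Coefficient of x^34 in (x + x² + ... + x^6)^6. By inclusion-exclusion on dice exceeding 6: Σ_j (-1)^j C(6,j)·C(34-1-6j, 5) = C(6,0)·C(33,5) - C(6,1)·C(27,5) + C(6,2)·C(21,5) - C(6,3)·C(15,5) + C(6,4)·C(9,5) = 1·237336 - 6·80730 + 15·20349 - 20·3003 + 15·126 = 21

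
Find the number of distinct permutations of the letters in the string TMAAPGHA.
8! / (1! × 1! × 1! × 1! × 3! × 1!) = 6720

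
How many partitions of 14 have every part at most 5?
Let r_j(i) = number of partitions of i into parts ≤ j, for i = 0..14. r_1(i) = 1 for all i; r_j(i) = r_{j-1}(i) + r_j(i-j). Rows j = 2..5: ≤2: 1 1 2 2 3 3 4 4 5 5 6 6 7 7 8; ≤3: 1 1 2 3 4 5 7 8 10 12 14 16 19 21 24; ≤4: 1 1 2 3 5 6 9 11 15 18 23 27 34 39 47; ≤5: 1 1 2 3 5 7 10 13 18 23 30 37 47 57 70. r_5(14) = 70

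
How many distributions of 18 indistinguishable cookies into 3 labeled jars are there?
C(18+3-1, 3-1) = C(20, 2) = 190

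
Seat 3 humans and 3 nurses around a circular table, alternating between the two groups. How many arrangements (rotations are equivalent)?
Fix one of the humans: (3-1)! ways for the remaining humans, × 3! ways for the nurses = 2 × 6 = 12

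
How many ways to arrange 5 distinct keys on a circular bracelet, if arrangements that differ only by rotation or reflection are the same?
(5-1)!/2 = 24/2 = 12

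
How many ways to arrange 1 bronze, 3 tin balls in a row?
4! / (1! × 3!) = 4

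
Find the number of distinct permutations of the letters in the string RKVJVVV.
7! / (1! × 4! × 1! × 1!) = 210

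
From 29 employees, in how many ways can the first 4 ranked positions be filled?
P(29,4) = 29!/(29-4)! = 570024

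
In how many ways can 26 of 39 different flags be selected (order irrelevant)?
C(39,26) = 39!/(26!×13!) = 8122425444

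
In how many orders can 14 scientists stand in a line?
14! = 87178291200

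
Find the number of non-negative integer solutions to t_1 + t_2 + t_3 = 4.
C(4+3-1, 3-1) = C(6, 2) = 15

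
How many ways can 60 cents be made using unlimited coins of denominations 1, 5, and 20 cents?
Coefficient of x^60 in 1/(1-x^1) · 1/(1-x^5) · 1/(1-x^20). Case on j = number of 20-cent coins (j = 0..3); remainder r = 60 - 20j is made from {1,5} in ⌊r/5⌋+1 ways. r = 60, 40, 20, 0 → 13 + 9 + 5 + 1 = 28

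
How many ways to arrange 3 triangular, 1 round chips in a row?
4! / (3! × 1!) = 4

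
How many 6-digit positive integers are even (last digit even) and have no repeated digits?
Last∈{0,2,4,6,8}. Last=0: 15120. Last nonzero: 4×8×P(8,4) = 53760. Total = 68880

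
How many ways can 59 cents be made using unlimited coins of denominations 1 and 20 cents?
Coefficient of x^59 in 1/(1-x^1) · 1/(1-x^20). Use j coins of 20 for j = 0..⌊59/20⌋ = 2, the rest in 1s: 2 + 1 = 3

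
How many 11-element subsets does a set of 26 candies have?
C(26,11) = 26!/(11!×15!) = 7726160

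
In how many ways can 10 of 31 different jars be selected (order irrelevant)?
C(31,10) = 31!/(10!×21!) = 44352165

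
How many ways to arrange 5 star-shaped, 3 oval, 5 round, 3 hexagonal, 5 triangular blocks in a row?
21! / (5! × 3! × 5! × 3! × 5!) = 821292151680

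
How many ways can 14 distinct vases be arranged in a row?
14! = 87178291200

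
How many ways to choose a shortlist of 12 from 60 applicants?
C(60,12) = 60!/(12!×48!) = 1399358844975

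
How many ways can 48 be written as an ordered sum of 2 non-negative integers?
C(48+2-1, 2-1) = C(49, 1) = 49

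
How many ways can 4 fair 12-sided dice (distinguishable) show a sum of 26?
Coefficient of x^26 in (x + x² + ... + x^12)^4. By inclusion-exclusion on dice exceeding 12: Σ_j (-1)^j C(4,j)·C(26-1-12j, 3) = C(4,0)·C(25,3) - C(4,1)·C(13,3) = 1·2300 - 4·286 = 1156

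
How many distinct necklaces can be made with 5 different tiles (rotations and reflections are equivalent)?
(5-1)!/2 = 24/2 = 12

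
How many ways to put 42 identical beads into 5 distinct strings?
C(42+5-1, 5-1) = C(46, 4) = 163185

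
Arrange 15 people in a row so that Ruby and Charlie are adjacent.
Treat as block: (15-1)! × 2! = 87178291200 × 2 = 174356582400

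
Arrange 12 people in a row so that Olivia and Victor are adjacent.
Treat as block: (12-1)! × 2! = 39916800 × 2 = 79833600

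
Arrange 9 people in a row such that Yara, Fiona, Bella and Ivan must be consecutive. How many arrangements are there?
Treat the 4 as one block: (9-4+1)! × 4! = 720 × 24 = 17280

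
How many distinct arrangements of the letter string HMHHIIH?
7! / (4! × 1! × 2!) = 105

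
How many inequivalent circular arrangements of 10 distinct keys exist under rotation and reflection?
(10-1)!/2 = 362880/2 = 181440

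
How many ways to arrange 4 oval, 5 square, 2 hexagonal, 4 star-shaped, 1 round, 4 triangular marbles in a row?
20! / (4! × 5! × 2! × 4! × 1! × 4!) = 733296564000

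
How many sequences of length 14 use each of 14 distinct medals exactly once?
14! = 87178291200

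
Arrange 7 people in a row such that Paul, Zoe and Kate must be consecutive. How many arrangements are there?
Treat the 3 as one block: (7-3+1)! × 3! = 120 × 6 = 720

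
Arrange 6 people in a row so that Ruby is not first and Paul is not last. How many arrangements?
By inclusion-exclusion: 6! - 2×(6-1)! + (6-2)! = 720 - 240 + 24 = 504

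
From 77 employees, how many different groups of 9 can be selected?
C(77,9) = 77!/(9!×68!) = 161322559475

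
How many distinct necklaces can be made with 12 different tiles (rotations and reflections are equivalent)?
(12-1)!/2 = 39916800/2 = 19958400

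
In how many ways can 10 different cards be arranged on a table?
10! = 3628800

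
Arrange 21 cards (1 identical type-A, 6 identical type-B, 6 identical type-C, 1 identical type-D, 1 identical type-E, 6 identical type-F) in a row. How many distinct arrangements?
21! / (1! × 6! × 6! × 1! × 1! × 6!) = 136882025280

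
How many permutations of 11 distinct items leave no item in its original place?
!11 = Σ_{j=0}^{11} (-1)^j·11!/j! = 39916800 - 39916800 + 19958400 - 6652800 + 1663200 - 332640 + 55440 - 7920 + 990 - 110 + 11 - 1 = 14684570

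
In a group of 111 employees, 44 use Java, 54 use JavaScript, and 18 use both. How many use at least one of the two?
|A∪B| = |A| + |B| - |A∩B| = 44 + 54 - 18 = 80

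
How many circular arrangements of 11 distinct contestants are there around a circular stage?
Circular: fix one position, arrange the rest. (11-1)! = 3628800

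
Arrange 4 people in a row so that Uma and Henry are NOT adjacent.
Total - adjacent = 4! - (4-1)!×2 = 24 - 12 = 12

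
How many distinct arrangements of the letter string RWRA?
4! / (1! × 1! × 2!) = 12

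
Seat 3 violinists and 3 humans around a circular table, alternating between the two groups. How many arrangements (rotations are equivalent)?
Fix one of the violinists: (3-1)! ways for the remaining violinists, × 3! ways for the humans = 2 × 6 = 12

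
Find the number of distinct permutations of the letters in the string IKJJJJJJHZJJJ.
13! / (1! × 1! × 9! × 1! × 1!) = 17160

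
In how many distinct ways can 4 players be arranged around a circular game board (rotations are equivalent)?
Circular: fix one position, arrange the rest. (4-1)! = 6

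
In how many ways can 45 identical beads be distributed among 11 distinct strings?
C(45+11-1, 11-1) = C(55, 10) = 29248649430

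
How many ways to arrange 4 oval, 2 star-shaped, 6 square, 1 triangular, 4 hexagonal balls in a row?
17! / (4! × 2! × 6! × 1! × 4!) = 428828400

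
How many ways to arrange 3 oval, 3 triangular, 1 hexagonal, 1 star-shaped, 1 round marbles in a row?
9! / (3! × 3! × 1! × 1! × 1!) = 10080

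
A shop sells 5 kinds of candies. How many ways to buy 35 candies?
C(35+5-1, 5-1) = C(39, 4) = 82251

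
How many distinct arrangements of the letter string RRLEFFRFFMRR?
12! / (1! × 1! × 4! × 1! × 5!) = 166320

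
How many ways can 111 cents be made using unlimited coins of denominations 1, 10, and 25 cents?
Coefficient of x^111 in 1/(1-x^1) · 1/(1-x^10) · 1/(1-x^25). Case on j = number of 25-cent coins (j = 0..4); remainder r = 111 - 25j is made from {1,10} in ⌊r/10⌋+1 ways. r = 111, 86, 61, 36, 11 → 12 + 9 + 7 + 4 + 2 = 34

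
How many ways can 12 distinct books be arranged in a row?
12! = 479001600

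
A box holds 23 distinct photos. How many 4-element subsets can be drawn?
C(23,4) = 23!/(4!×19!) = 8855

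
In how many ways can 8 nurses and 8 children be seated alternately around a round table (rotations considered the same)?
Fix one of the nurses: (8-1)! ways for the remaining nurses, × 8! ways for the children = 5040 × 40320 = 203212800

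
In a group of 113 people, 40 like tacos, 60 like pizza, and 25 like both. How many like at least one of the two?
|A∪B| = |A| + |B| - |A∩B| = 40 + 60 - 25 = 75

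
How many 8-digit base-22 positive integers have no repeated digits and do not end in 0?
Last digit: 21 nonzero choices. First digit: 20 (nonzero, ≠last). Middle 6: P(20,6) = 27907200. Total = 11721024000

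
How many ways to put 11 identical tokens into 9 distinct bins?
C(11+9-1, 9-1) = C(19, 8) = 75582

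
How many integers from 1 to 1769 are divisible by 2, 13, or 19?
⌊1769/2⌋+⌊1769/13⌋+⌊1769/19⌋ - ⌊1769/26⌋-⌊1769/38⌋-⌊1769/247⌋ + ⌊1769/494⌋ = 884+136+93 - 68-46-7 + 3 = 995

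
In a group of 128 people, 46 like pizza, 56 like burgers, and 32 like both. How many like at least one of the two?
|A∪B| = |A| + |B| - |A∩B| = 46 + 56 - 32 = 70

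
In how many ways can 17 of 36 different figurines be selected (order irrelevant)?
C(36,17) = 36!/(17!×19!) = 8597496600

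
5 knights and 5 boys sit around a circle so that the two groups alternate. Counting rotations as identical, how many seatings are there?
Fix one of the knights: (5-1)! ways for the remaining knights, × 5! ways for the boys = 24 × 120 = 2880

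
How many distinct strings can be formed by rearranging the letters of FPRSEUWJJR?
10! / (1! × 1! × 2! × 1! × 1! × 2! × 1! × 1!) = 907200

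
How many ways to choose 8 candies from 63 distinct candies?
C(63,8) = 63!/(8!×55!) = 3872894697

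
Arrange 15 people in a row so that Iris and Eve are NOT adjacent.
Total - adjacent = 15! - (15-1)!×2 = 1307674368000 - 174356582400 = 1133317785600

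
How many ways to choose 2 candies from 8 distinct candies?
C(8,2) = 8!/(2!×6!) = 28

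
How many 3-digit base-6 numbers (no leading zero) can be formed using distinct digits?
First digit: 5 choices (nonzero). Then descending: 5 × 5 × 4 = 100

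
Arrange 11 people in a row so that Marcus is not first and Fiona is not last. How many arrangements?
By inclusion-exclusion: 11! - 2×(11-1)! + (11-2)! = 39916800 - 7257600 + 362880 = 33022080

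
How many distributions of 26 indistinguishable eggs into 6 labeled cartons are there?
C(26+6-1, 6-1) = C(31, 5) = 169911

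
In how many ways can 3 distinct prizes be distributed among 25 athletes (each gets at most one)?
P(25,3) = 25!/(25-3)! = 13800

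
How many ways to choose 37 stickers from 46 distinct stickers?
C(46,37) = 46!/(37!×9!) = 1101716330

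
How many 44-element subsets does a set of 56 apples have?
C(56,44) = 56!/(44!×12!) = 558383307300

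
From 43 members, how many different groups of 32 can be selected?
C(43,32) = 43!/(32!×11!) = 5752004349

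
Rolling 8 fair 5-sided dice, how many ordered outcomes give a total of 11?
Coefficient of x^11 in (x + x² + ... + x^5)^8. By inclusion-exclusion on dice exceeding 5: Σ_j (-1)^j C(8,j)·C(11-1-5j, 7) = C(8,0)·C(10,7) = 1·120 = 120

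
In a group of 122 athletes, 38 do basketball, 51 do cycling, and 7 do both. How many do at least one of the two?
|A∪B| = |A| + |B| - |A∩B| = 38 + 51 - 7 = 82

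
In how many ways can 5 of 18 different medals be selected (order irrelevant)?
C(18,5) = 18!/(5!×13!) = 8568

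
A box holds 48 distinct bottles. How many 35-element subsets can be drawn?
C(48,35) = 48!/(35!×13!) = 192928249296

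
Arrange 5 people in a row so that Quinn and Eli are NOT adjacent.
Total - adjacent = 5! - (5-1)!×2 = 120 - 48 = 72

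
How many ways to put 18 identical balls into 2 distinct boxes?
C(18+2-1, 2-1) = C(19, 1) = 19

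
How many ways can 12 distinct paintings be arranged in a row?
12! = 479001600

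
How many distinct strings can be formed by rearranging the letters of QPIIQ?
5! / (2! × 1! × 2!) = 30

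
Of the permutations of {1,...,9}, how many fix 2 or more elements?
Exactly j fixed points: C(9,j)·!(9-j); sum over j ≥ 2 (derangement numbers via !m = (m-1)·(!(m-1) + !(m-2)): !0..!7 = 1, 0, 1, 2, 9, 44, 265, 1854). Σ_{j=2}^{9} C(9,j)·!(9-j) = C(9,2)·!7 + C(9,3)·!6 + C(9,4)·!5 + C(9,5)·!4 + C(9,6)·!3 + C(9,7)·!2 + C(9,8)·!1 + C(9,9)·!0 = 36·1854 + 84·265 + 126·44 + 126·9 + 84·2 + 36·1 + 9·0 + 1·1 = 95887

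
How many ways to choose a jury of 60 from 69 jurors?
C(69,60) = 69!/(60!×9!) = 56672074888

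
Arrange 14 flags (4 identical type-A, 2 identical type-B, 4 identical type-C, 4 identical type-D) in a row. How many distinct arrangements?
14! / (4! × 2! × 4! × 4!) = 3153150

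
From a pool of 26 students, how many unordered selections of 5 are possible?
C(26,5) = 26!/(5!×21!) = 65780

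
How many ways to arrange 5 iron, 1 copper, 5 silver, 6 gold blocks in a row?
17! / (5! × 1! × 5! × 6!) = 34306272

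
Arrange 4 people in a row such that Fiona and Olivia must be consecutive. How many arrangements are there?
Treat the 2 as one block: (4-2+1)! × 2! = 6 × 2 = 12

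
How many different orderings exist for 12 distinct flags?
12! = 479001600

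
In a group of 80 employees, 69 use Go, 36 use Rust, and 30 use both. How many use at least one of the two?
|A∪B| = |A| + |B| - |A∩B| = 69 + 36 - 30 = 75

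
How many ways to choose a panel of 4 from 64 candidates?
C(64,4) = 64!/(4!×60!) = 635376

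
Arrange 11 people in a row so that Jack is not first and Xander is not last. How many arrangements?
By inclusion-exclusion: 11! - 2×(11-1)! + (11-2)! = 39916800 - 7257600 + 362880 = 33022080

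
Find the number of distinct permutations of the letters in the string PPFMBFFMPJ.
10! / (2! × 3! × 3! × 1! × 1!) = 50400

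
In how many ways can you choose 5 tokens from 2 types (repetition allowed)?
C(5+2-1, 2-1) = C(6, 1) = 6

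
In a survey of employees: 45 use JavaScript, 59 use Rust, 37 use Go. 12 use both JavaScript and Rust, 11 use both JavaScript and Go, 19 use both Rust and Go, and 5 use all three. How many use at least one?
|A∪B∪C| = 45+59+37-12-11-19+5 = 104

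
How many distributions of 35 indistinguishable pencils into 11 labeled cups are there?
C(35+11-1, 11-1) = C(45, 10) = 3190187286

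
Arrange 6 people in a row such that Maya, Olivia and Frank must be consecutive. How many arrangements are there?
Treat the 3 as one block: (6-3+1)! × 3! = 24 × 6 = 144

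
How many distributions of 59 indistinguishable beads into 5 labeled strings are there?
C(59+5-1, 5-1) = C(63, 4) = 595665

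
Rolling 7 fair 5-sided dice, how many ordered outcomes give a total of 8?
Coefficient of x^8 in (x + x² + ... + x^5)^7. By inclusion-exclusion on dice exceeding 5: Σ_j (-1)^j C(7,j)·C(8-1-5j, 6) = C(7,0)·C(7,6) = 1·7 = 7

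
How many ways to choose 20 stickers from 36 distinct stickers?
C(36,20) = 36!/(20!×16!) = 7307872110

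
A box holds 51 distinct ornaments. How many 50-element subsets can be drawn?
C(51,50) = 51!/(50!×1!) = 51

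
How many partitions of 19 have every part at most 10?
Let r_j(i) = number of partitions of i into parts ≤ j, for i = 0..19. r_1(i) = 1 for all i; r_j(i) = r_{j-1}(i) + r_j(i-j). Rows j = 2..10: ≤2: 1 1 2 2 3 3 4 4 5 5 6 6 7 7 8 8 9 9 10 10; ≤3: 1 1 2 3 4 5 7 8 10 12 14 16 19 21 24 27 30 33 37 40; ≤4: 1 1 2 3 5 6 9 11 15 18 23 27 34 39 47 54 64 72 84 94; ≤5: 1 1 2 3 5 7 10 13 18 23 30 37 47 57 70 84 101 119 141 164; ≤6: 1 1 2 3 5 7 11 14 20 26 35 44 58 71 90 110 136 163 199 235; ≤7: 1 1 2 3 5 7 11 15 21 28 38 49 65 82 105 131 164 201 248 300; ≤8: 1 1 2 3 5 7 11 15 22 29 40 52 70 89 116 146 186 230 288 352; ≤9: 1 1 2 3 5 7 11 15 22 30 41 54 73 94 123 157 201 252 318 393; ≤10: 1 1 2 3 5 7 11 15 22 30 42 55 75 97 128 164 212 267 340 423. r_10(19) = 423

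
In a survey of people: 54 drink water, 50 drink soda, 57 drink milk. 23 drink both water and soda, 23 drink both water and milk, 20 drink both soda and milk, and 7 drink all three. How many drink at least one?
|A∪B∪C| = 54+50+57-23-23-20+7 = 102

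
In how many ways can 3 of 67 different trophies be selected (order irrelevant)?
C(67,3) = 67!/(3!×64!) = 47905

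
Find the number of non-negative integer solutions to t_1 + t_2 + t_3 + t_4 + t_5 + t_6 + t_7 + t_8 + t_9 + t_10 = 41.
C(41+10-1, 10-1) = C(50, 9) = 2505433700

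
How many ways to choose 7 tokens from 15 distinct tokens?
C(15,7) = 15!/(7!×8!) = 6435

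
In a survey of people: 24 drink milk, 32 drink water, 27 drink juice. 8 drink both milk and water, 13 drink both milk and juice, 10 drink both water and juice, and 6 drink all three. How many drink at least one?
|A∪B∪C| = 24+32+27-8-13-10+6 = 58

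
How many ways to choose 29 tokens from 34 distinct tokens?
C(34,29) = 34!/(29!×5!) = 278256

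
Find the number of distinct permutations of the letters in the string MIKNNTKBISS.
11! / (2! × 1! × 1! × 2! × 1! × 2! × 2!) = 2494800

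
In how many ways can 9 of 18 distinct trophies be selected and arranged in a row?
P(18,9) = 18!/(18-9)! = 17643225600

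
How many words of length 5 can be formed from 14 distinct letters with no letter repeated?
P(14,5) = 14!/(14-5)! = 240240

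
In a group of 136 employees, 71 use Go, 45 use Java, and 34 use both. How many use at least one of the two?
|A∪B| = |A| + |B| - |A∩B| = 71 + 45 - 34 = 82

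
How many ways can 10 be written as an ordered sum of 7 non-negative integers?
C(10+7-1, 7-1) = C(16, 6) = 8008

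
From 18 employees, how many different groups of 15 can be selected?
C(18,15) = 18!/(15!×3!) = 816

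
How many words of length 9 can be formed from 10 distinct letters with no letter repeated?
P(10,9) = 10!/(10-9)! = 3628800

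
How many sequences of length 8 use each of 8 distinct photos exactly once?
8! = 40320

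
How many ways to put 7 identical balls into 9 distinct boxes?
C(7+9-1, 9-1) = C(15, 8) = 6435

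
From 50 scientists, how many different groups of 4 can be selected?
C(50,4) = 50!/(4!×46!) = 230300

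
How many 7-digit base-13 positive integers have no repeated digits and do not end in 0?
Last digit: 12 nonzero choices. First digit: 11 (nonzero, ≠last). Middle 5: P(11,5) = 55440. Total = 7318080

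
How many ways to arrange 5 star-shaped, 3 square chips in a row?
8! / (5! × 3!) = 56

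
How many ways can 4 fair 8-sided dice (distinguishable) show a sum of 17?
Coefficient of x^17 in (x + x² + ... + x^8)^4. By inclusion-exclusion on dice exceeding 8: Σ_j (-1)^j C(4,j)·C(17-1-8j, 3) = C(4,0)·C(16,3) - C(4,1)·C(8,3) = 1·560 - 4·56 = 336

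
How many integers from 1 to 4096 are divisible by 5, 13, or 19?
⌊4096/5⌋+⌊4096/13⌋+⌊4096/19⌋ - ⌊4096/65⌋-⌊4096/95⌋-⌊4096/247⌋ + ⌊4096/1235⌋ = 819+315+215 - 63-43-16 + 3 = 1230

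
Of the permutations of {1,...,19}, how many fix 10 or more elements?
Exactly j fixed points: C(19,j)·!(19-j); sum over j ≥ 10 (derangement numbers via !m = (m-1)·(!(m-1) + !(m-2)): !0..!9 = 1, 0, 1, 2, 9, 44, 265, 1854, 14833, 133496). Σ_{j=10}^{19} C(19,j)·!(19-j) = C(19,10)·!9 + C(19,11)·!8 + C(19,12)·!7 + C(19,13)·!6 + C(19,14)·!5 + C(19,15)·!4 + C(19,16)·!3 + C(19,17)·!2 + C(19,18)·!1 + C(19,19)·!0 = 92378·133496 + 75582·14833 + 50388·1854 + 27132·265 + 11628·44 + 3876·9 + 969·2 + 171·1 + 19·0 + 1·1 = 13554359252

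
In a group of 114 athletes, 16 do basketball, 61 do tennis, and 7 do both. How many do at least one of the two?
|A∪B| = |A| + |B| - |A∩B| = 16 + 61 - 7 = 70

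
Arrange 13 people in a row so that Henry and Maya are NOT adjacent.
Total - adjacent = 13! - (13-1)!×2 = 6227020800 - 958003200 = 5269017600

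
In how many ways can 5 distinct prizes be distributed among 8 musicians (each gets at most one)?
P(8,5) = 8!/(8-5)! = 6720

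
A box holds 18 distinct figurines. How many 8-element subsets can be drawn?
C(18,8) = 18!/(8!×10!) = 43758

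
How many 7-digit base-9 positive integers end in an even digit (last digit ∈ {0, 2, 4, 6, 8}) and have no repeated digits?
Last∈{0,2,4,6,8}. Last=0: 20160. Last nonzero: 4×7×P(7,5) = 70560. Total = 90720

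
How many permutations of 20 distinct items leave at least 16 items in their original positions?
Exactly j fixed points: C(20,j)·!(20-j); sum over j ≥ 16 (derangement numbers via !m = (m-1)·(!(m-1) + !(m-2)): !0..!4 = 1, 0, 1, 2, 9). Σ_{j=16}^{20} C(20,j)·!(20-j) = C(20,16)·!4 + C(20,17)·!3 + C(20,18)·!2 + C(20,19)·!1 + C(20,20)·!0 = 4845·9 + 1140·2 + 190·1 + 20·0 + 1·1 = 46076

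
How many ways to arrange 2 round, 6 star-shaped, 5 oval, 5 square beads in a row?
18! / (2! × 6! × 5! × 5!) = 308756448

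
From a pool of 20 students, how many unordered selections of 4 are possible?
C(20,4) = 20!/(4!×16!) = 4845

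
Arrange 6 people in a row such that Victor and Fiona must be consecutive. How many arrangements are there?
Treat the 2 as one block: (6-2+1)! × 2! = 120 × 2 = 240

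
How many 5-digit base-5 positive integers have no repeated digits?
First digit: 4 choices (nonzero). Then descending: 4 × 4 × 3 × 2 × 1 = 96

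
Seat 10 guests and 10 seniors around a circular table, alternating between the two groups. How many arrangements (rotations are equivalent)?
Fix one of the guests: (10-1)! ways for the remaining guests, × 10! ways for the seniors = 362880 × 3628800 = 1316818944000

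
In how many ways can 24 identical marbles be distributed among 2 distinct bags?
C(24+2-1, 2-1) = C(25, 1) = 25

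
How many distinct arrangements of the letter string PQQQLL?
6! / (1! × 2! × 3!) = 60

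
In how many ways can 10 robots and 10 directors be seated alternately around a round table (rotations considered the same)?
Fix one of the robots: (10-1)! ways for the remaining robots, × 10! ways for the directors = 362880 × 3628800 = 1316818944000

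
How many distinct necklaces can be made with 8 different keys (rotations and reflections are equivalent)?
(8-1)!/2 = 5040/2 = 2520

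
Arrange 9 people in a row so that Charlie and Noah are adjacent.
Treat as block: (9-1)! × 2! = 40320 × 2 = 80640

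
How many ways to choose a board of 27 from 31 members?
C(31,27) = 31!/(27!×4!) = 31465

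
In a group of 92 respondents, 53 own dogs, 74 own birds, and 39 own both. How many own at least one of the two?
|A∪B| = |A| + |B| - |A∩B| = 53 + 74 - 39 = 88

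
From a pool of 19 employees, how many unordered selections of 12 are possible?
C(19,12) = 19!/(12!×7!) = 50388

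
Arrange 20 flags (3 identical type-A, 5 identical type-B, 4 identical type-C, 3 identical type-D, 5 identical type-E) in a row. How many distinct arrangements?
20! / (3! × 5! × 4! × 3! × 5!) = 195545750400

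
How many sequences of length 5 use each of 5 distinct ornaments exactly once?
5! = 120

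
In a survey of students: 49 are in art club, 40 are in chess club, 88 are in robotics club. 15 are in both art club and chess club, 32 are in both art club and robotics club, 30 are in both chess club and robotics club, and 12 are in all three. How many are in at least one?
|A∪B∪C| = 49+40+88-15-32-30+12 = 112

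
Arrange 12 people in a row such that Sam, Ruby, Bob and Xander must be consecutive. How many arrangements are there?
Treat the 4 as one block: (12-4+1)! × 4! = 362880 × 24 = 8709120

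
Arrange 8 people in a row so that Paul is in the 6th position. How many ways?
Fix one position: (8-1)! = 5040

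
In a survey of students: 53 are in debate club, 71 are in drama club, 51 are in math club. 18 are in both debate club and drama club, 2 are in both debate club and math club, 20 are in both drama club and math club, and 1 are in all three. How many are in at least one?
|A∪B∪C| = 53+71+51-18-2-20+1 = 136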